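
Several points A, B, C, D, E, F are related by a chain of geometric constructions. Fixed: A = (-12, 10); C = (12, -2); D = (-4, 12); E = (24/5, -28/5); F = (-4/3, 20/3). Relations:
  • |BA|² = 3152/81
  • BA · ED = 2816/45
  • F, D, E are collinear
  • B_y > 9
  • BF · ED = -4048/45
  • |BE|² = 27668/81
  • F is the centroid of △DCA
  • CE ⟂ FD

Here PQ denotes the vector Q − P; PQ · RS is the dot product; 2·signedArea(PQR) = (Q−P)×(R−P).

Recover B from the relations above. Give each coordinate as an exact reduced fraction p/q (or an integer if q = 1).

B = (-52/9, 86/9)

1. B_x = -52/9  [line 44/5·x + -88/5·y + 9856/45 = 0 ∩ |BA|² = 3152/81]
2. B_y = 86/9  [line 44/5·x + -88/5·y + 9856/45 = 0 ∩ |BA|² = 3152/81]
   → B = (-52/9, 86/9)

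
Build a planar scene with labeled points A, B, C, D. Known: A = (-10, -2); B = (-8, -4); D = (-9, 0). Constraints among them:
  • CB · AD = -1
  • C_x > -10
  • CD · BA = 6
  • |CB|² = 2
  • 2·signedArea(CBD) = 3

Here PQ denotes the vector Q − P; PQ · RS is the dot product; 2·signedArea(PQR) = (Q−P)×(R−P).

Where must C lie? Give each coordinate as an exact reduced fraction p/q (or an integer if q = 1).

1. C_x = -9  [2·signedArea(CBD) = 3 ∩ CD · BA = 6]
2. C_y = -3  [2·signedArea(CBD) = 3 ∩ CD · BA = 6]
   → C = (-9, -3)

C = (-9, -3)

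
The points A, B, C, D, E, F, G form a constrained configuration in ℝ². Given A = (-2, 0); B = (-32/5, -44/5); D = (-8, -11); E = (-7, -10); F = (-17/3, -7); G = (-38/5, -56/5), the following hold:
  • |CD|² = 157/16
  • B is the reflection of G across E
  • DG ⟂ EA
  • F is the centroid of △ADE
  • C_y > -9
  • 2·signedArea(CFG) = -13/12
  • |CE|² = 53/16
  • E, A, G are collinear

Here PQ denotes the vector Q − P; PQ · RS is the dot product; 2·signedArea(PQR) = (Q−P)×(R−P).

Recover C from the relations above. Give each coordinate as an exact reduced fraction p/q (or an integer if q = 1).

C = (-13/2, -33/4)

1. C_x = -13/2  [line 21/5·x + -29/15·y + 227/20 = 0 ∩ |CD|² = 157/16]
2. C_y = -33/4  [line 21/5·x + -29/15·y + 227/20 = 0 ∩ |CD|² = 157/16]
   → C = (-13/2, -33/4)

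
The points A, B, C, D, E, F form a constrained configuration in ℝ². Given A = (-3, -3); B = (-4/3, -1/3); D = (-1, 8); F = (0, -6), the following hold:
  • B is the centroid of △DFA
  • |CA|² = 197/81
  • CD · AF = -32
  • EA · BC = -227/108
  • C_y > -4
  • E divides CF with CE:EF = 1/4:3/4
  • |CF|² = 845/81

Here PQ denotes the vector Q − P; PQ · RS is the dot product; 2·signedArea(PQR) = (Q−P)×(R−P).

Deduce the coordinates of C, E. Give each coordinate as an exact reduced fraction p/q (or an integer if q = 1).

C = (-13/9, -28/9)
E = (-13/12, -23/6)

1. C_x = -13/9  [line -3·x + 3·y + 5 = 0 ∩ |CA|² = 197/81]
2. C_y = -28/9  [line -3·x + 3·y + 5 = 0 ∩ |CA|² = 197/81]
   → C = (-13/9, -28/9)
3. E_x = -13/12  [E divides CF with CE:EF = 1/4:3/4]
4. E_y = -23/6  [E divides CF with CE:EF = 1/4:3/4]
   → E = (-13/12, -23/6)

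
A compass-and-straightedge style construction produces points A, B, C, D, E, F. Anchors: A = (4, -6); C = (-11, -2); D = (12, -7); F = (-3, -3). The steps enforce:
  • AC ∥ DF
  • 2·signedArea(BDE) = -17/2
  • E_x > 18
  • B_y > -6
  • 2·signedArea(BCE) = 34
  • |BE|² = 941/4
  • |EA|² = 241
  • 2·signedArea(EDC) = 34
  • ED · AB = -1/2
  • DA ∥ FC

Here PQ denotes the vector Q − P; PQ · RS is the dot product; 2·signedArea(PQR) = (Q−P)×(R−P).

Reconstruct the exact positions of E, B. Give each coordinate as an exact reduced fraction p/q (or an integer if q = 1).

1. E_x = 19  [line -5·x + -23·y + -135 = 0 ∩ |EA|² = 241]
2. E_y = -10  [line -5·x + -23·y + -135 = 0 ∩ |EA|² = 241]
   → E = (19, -10)
3. B_x = 9/2  [2·signedArea(BDE) = -17/2 ∩ ED · AB = -1/2]
4. B_y = -5  [2·signedArea(BDE) = -17/2 ∩ ED · AB = -1/2]
   → B = (9/2, -5)

B = (9/2, -5)
E = (19, -10)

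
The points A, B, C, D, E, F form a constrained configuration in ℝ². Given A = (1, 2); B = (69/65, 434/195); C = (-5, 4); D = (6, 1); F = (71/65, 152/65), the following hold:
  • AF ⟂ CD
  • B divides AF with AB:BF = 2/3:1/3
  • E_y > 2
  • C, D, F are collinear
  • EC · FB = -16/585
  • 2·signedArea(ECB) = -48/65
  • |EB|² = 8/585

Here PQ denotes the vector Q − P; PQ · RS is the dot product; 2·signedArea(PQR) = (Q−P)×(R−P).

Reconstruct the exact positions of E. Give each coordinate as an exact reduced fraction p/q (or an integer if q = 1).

E = (67/65, 412/195)

1. E_x = 67/65  [EC · FB = -16/585 ∩ 2·signedArea(ECB) = -48/65]
2. E_y = 412/195  [EC · FB = -16/585 ∩ 2·signedArea(ECB) = -48/65]
   → E = (67/65, 412/195)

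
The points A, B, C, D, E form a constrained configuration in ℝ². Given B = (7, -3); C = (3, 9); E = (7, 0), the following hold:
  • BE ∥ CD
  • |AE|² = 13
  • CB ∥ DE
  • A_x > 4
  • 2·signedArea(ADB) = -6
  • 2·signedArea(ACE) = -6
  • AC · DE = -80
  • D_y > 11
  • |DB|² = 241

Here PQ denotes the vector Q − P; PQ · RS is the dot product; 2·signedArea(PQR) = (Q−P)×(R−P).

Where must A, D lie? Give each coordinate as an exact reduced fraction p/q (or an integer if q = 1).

1. D_x = 3  [CB ∥ DE ∩ BE ∥ CD]
2. D_y = 12  [CB ∥ DE ∩ BE ∥ CD]
   → D = (3, 12)
3. A_x = 5  [2·signedArea(ADB) = -6 ∩ AC · DE = -80]
4. A_y = 3  [2·signedArea(ADB) = -6 ∩ AC · DE = -80]
   → A = (5, 3)

A = (5, 3)
D = (3, 12)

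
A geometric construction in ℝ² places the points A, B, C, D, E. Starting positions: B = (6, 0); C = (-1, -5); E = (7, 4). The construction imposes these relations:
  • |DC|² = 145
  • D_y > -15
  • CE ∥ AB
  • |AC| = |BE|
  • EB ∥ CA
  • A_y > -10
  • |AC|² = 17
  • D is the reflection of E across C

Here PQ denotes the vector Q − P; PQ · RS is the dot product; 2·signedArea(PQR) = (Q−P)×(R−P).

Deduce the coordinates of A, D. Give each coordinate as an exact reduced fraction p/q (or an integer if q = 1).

A = (-2, -9)
D = (-9, -14)

1. A_x = -2  [CE ∥ AB ∩ EB ∥ CA]
2. A_y = -9  [CE ∥ AB ∩ EB ∥ CA]
   → A = (-2, -9)
3. D_x = -9  [D is the reflection of E across C]
4. D_y = -14  [D is the reflection of E across C]
   → D = (-9, -14)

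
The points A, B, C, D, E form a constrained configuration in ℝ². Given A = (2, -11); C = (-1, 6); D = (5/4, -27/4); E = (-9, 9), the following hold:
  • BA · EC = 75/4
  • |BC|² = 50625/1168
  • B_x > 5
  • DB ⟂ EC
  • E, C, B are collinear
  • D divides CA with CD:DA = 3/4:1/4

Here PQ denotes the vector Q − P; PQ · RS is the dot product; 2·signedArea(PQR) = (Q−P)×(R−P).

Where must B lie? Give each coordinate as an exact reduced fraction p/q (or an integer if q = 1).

B = (377/73, 1077/292)

1. B_x = 377/73  [E, C, B are collinear ∩ DB ⟂ EC]
2. B_y = 1077/292  [E, C, B are collinear ∩ DB ⟂ EC]
   → B = (377/73, 1077/292)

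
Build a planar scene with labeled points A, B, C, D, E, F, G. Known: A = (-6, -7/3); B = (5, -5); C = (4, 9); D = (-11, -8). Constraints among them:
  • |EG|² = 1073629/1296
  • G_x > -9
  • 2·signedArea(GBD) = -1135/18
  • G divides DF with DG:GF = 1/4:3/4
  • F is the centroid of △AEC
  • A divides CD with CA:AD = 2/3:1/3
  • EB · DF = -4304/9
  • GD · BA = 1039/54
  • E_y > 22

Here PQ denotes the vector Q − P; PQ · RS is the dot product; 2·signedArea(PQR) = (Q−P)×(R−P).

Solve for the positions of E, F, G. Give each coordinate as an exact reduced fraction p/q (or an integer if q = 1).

E = (3, 23)
F = (1/3, 89/9)
G = (-49/6, -127/36)

1. G_x = -49/6  [2·signedArea(GBD) = -1135/18 ∩ GD · BA = 1039/54]
2. G_y = -127/36  [2·signedArea(GBD) = -1135/18 ∩ GD · BA = 1039/54]
   → G = (-49/6, -127/36)
3. F_x = 1/3  [G divides DF with DG:GF = 1/4:3/4]
4. F_y = 89/9  [G divides DF with DG:GF = 1/4:3/4]
   → F = (1/3, 89/9)
5. E_x = 3  [EB · DF = -4304/9 ∩ F is the centroid of △AEC]
6. E_y = 23  [EB · DF = -4304/9 ∩ F is the centroid of △AEC]
   → E = (3, 23)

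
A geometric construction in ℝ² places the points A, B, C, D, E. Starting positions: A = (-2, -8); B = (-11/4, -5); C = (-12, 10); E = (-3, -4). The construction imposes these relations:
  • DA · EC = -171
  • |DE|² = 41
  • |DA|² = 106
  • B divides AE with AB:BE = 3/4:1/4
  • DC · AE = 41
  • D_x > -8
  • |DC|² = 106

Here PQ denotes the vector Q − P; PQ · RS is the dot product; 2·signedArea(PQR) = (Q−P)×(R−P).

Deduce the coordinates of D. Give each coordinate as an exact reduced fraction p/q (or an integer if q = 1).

1. D_x = -7  [DC · AE = 41 ∩ DA · EC = -171]
2. D_y = 1  [DC · AE = 41 ∩ DA · EC = -171]
   → D = (-7, 1)

D = (-7, 1)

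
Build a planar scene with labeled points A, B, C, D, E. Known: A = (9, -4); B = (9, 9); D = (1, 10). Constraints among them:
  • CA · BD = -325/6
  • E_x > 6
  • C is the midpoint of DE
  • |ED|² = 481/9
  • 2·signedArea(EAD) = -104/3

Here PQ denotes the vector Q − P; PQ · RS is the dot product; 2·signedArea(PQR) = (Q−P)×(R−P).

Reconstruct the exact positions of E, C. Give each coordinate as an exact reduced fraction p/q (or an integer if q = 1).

C = (11/3, 15/2)
E = (19/3, 5)

1. E_x = 19/3  [line -14·x + -8·y + 386/3 = 0 ∩ |ED|² = 481/9]
2. E_y = 5  [line -14·x + -8·y + 386/3 = 0 ∩ |ED|² = 481/9]
   → E = (19/3, 5)
3. C_x = 11/3  [C is the midpoint of DE]
4. C_y = 15/2  [C is the midpoint of DE]
   → C = (11/3, 15/2)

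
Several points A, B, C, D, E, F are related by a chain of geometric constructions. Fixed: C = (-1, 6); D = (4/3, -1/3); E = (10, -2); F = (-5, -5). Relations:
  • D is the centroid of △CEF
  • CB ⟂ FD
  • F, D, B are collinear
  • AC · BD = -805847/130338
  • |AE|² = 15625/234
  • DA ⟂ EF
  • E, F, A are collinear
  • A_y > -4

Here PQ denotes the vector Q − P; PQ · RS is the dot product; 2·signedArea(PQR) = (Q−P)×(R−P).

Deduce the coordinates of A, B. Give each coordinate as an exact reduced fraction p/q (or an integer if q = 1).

1. A_x = 155/78  [E, F, A are collinear ∩ DA ⟂ EF]
2. A_y = -281/78  [E, F, A are collinear ∩ DA ⟂ EF]
   → A = (155/78, -281/78)
3. B_x = 1585/557  [F, D, B are collinear ∩ CB ⟂ FD]
4. B_y = 435/557  [F, D, B are collinear ∩ CB ⟂ FD]
   → B = (1585/557, 435/557)

A = (155/78, -281/78)
B = (1585/557, 435/557)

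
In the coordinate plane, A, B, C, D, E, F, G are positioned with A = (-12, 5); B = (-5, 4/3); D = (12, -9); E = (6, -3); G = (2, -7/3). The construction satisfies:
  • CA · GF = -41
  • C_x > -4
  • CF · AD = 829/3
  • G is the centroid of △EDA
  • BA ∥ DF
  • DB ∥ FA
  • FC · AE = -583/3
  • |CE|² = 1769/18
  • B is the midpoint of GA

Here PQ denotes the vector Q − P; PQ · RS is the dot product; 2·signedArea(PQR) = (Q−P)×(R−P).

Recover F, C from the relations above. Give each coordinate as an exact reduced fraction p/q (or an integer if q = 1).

1. F_x = 5  [DB ∥ FA ∩ BA ∥ DF]
2. F_y = -16/3  [DB ∥ FA ∩ BA ∥ DF]
   → F = (5, -16/3)
3. C_x = -7/2  [CF · AD = 829/3 ∩ CA · GF = -41]
4. C_y = -1/6  [CF · AD = 829/3 ∩ CA · GF = -41]
   → C = (-7/2, -1/6)

C = (-7/2, -1/6)
F = (5, -16/3)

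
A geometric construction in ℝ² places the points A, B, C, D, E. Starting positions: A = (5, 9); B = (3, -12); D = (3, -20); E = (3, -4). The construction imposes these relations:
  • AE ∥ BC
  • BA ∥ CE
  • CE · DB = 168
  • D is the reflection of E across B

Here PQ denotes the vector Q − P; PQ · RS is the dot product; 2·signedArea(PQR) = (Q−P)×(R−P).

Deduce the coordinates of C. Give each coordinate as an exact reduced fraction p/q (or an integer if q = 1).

C = (1, -25)

1. C_x = 1  [BA ∥ CE ∩ AE ∥ BC]
2. C_y = -25  [BA ∥ CE ∩ AE ∥ BC]
   → C = (1, -25)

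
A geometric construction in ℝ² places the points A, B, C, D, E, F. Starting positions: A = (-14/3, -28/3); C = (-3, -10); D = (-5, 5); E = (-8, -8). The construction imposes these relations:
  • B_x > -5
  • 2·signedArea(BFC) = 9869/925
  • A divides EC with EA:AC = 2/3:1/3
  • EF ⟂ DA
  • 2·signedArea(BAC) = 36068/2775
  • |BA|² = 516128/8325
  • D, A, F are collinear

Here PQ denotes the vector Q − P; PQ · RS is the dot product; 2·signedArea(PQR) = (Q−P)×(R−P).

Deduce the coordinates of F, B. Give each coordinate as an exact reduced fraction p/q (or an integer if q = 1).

B = (-4486/925, -1352/925)
F = (-4347/925, -7329/925)

1. F_x = -4347/925  [D, A, F are collinear ∩ EF ⟂ DA]
2. F_y = -7329/925  [D, A, F are collinear ∩ EF ⟂ DA]
   → F = (-4347/925, -7329/925)
3. B_x = -4486/925  [2·signedArea(BFC) = 9869/925 ∩ 2·signedArea(BAC) = 36068/2775]
4. B_y = -1352/925  [2·signedArea(BFC) = 9869/925 ∩ 2·signedArea(BAC) = 36068/2775]
   → B = (-4486/925, -1352/925)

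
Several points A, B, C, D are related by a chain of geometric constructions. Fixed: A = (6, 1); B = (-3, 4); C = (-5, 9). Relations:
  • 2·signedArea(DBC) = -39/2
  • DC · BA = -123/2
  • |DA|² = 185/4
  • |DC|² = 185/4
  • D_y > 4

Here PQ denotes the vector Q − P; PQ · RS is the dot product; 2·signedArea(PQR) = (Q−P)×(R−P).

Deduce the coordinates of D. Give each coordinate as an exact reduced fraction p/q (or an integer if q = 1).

1. D_x = 1/2  [2·signedArea(DBC) = -39/2 ∩ DC · BA = -123/2]
2. D_y = 5  [2·signedArea(DBC) = -39/2 ∩ DC · BA = -123/2]
   → D = (1/2, 5)

D = (1/2, 5)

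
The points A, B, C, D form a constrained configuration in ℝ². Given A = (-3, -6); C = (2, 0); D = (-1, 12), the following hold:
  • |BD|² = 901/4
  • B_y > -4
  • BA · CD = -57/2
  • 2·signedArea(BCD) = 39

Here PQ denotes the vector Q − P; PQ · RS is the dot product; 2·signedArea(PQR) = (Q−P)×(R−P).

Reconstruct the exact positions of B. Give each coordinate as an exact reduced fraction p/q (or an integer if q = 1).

1. B_x = -1/2  [2·signedArea(BCD) = 39 ∩ BA · CD = -57/2]
2. B_y = -3  [2·signedArea(BCD) = 39 ∩ BA · CD = -57/2]
   → B = (-1/2, -3)

B = (-1/2, -3)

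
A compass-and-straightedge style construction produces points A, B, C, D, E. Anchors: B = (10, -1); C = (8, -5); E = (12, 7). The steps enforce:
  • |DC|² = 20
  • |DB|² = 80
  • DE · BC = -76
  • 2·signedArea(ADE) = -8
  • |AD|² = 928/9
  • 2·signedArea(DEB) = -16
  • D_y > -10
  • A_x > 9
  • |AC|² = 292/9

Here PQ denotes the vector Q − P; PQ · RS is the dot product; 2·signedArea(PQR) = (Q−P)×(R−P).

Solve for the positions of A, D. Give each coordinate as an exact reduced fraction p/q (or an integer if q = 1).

1. D_x = 6  [2·signedArea(DEB) = -16 ∩ DE · BC = -76]
2. D_y = -9  [2·signedArea(DEB) = -16 ∩ DE · BC = -76]
   → D = (6, -9)
3. A_x = 10  [line -16·x + 6·y + 158 = 0 ∩ |AD|² = 928/9]
4. A_y = 1/3  [line -16·x + 6·y + 158 = 0 ∩ |AD|² = 928/9]
   → A = (10, 1/3)

A = (10, 1/3)
D = (6, -9)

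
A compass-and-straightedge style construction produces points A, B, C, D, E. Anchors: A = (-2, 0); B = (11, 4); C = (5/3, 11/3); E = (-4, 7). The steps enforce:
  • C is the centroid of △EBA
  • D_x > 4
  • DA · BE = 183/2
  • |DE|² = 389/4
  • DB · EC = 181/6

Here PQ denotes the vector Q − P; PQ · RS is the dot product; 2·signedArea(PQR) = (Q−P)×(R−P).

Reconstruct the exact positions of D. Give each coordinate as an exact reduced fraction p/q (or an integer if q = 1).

D = (9/2, 2)

1. D_x = 9/2  [DB · EC = 181/6 ∩ DA · BE = 183/2]
2. D_y = 2  [DB · EC = 181/6 ∩ DA · BE = 183/2]
   → D = (9/2, 2)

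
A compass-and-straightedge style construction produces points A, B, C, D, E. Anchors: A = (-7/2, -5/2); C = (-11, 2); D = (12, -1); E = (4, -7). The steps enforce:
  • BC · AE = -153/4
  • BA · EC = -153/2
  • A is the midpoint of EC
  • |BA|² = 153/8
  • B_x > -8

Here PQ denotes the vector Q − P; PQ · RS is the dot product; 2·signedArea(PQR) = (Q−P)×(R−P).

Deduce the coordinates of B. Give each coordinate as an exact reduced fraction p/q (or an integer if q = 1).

B = (-29/4, -1/4)

1. B_x = -29/4  [line 15·x + -9·y + 213/2 = 0 ∩ |BA|² = 153/8]
2. B_y = -1/4  [line 15·x + -9·y + 213/2 = 0 ∩ |BA|² = 153/8]
   → B = (-29/4, -1/4)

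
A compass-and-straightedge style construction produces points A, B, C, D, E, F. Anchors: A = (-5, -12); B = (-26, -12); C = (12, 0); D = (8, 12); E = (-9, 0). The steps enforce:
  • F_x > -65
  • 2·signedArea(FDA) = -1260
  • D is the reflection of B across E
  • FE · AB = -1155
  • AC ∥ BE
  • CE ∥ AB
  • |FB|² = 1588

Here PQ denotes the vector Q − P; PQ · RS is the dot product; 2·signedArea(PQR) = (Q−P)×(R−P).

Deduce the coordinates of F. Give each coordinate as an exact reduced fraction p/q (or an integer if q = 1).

1. F_x = -64  [2·signedArea(FDA) = -1260 ∩ FE · AB = -1155]
2. F_y = -24  [2·signedArea(FDA) = -1260 ∩ FE · AB = -1155]
   → F = (-64, -24)

F = (-64, -24)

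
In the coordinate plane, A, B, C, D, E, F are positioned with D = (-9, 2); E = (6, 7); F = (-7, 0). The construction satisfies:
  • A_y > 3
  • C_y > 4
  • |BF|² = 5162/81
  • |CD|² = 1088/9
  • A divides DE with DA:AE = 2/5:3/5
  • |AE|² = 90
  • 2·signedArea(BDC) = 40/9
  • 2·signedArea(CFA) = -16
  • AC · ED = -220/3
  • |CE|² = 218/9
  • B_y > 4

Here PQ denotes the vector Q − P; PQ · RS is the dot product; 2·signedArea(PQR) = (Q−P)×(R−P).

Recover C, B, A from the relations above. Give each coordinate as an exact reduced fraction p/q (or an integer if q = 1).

A = (-3, 4)
B = (-4/9, 41/9)
C = (5/3, 14/3)

1. A_x = -3  [A divides DE with DA:AE = 2/5:3/5]
2. A_y = 4  [A divides DE with DA:AE = 2/5:3/5]
   → A = (-3, 4)
3. C_x = 5/3  [2·signedArea(CFA) = -16 ∩ AC · ED = -220/3]
4. C_y = 14/3  [2·signedArea(CFA) = -16 ∩ AC · ED = -220/3]
   → C = (5/3, 14/3)
5. B_x = -4/9  [line -8/3·x + 32/3·y + -448/9 = 0 ∩ |BF|² = 5162/81]
6. B_y = 41/9  [line -8/3·x + 32/3·y + -448/9 = 0 ∩ |BF|² = 5162/81]
   → B = (-4/9, 41/9)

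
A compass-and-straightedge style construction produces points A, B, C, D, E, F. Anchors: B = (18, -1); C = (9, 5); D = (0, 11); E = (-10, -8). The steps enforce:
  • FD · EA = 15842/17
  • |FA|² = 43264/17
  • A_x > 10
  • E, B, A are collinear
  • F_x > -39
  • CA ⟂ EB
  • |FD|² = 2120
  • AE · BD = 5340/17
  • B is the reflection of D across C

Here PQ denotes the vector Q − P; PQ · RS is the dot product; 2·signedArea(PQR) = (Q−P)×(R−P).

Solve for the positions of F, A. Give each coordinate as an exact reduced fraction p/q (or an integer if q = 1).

A = (186/17, -47/17)
F = (-38, -15)

1. A_x = 186/17  [E, B, A are collinear ∩ CA ⟂ EB]
2. A_y = -47/17  [E, B, A are collinear ∩ CA ⟂ EB]
   → A = (186/17, -47/17)
3. F_x = -38  [line -356/17·x + -89/17·y + -14863/17 = 0 ∩ |FA|² = 43264/17]
4. F_y = -15  [line -356/17·x + -89/17·y + -14863/17 = 0 ∩ |FA|² = 43264/17]
   → F = (-38, -15)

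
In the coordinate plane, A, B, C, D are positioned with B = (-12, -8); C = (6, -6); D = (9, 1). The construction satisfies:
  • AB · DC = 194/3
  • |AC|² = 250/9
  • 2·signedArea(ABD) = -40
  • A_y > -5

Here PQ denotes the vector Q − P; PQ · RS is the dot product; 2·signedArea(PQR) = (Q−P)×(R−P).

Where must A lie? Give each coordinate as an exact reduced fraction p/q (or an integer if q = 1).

A = (1, -13/3)

1. A_x = 1  [2·signedArea(ABD) = -40 ∩ AB · DC = 194/3]
2. A_y = -13/3  [2·signedArea(ABD) = -40 ∩ AB · DC = 194/3]
   → A = (1, -13/3)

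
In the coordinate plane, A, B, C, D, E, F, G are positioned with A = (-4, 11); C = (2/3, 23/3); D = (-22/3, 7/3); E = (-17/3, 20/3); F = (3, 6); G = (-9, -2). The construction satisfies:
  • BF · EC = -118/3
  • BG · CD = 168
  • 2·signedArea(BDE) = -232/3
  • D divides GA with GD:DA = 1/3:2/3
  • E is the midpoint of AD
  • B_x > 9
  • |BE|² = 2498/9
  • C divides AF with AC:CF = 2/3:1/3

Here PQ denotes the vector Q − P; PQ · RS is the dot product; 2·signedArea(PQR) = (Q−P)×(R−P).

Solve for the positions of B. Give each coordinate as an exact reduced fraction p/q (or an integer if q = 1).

1. B_x = 10  [BF · EC = -118/3 ∩ BG · CD = 168]
2. B_y = 1  [BF · EC = -118/3 ∩ BG · CD = 168]
   → B = (10, 1)

B = (10, 1)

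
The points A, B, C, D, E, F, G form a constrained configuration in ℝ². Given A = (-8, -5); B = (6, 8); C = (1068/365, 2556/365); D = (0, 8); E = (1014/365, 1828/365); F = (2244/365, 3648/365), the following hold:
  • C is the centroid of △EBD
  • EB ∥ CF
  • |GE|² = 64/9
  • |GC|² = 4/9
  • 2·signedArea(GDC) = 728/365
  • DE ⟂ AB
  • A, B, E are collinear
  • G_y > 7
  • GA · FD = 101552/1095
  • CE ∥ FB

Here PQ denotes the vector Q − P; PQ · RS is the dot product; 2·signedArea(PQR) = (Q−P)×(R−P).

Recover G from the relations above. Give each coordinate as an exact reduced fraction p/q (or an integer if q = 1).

G = (1086/365, 8396/1095)

1. G_x = 1086/365  [2·signedArea(GDC) = 728/365 ∩ GA · FD = 101552/1095]
2. G_y = 8396/1095  [2·signedArea(GDC) = 728/365 ∩ GA · FD = 101552/1095]
   → G = (1086/365, 8396/1095)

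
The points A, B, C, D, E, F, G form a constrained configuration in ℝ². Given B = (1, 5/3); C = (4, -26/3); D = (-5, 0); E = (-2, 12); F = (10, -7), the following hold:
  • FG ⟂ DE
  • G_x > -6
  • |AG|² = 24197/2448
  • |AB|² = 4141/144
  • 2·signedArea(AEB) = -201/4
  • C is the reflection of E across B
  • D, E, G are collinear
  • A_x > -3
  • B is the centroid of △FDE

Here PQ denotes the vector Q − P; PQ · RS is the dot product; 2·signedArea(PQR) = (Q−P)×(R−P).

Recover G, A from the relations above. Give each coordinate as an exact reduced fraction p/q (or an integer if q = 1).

1. G_x = -98/17  [D, E, G are collinear ∩ FG ⟂ DE]
2. G_y = -52/17  [D, E, G are collinear ∩ FG ⟂ DE]
   → G = (-98/17, -52/17)
3. A_x = -11/4  [line 31/3·x + 3·y + 419/12 = 0 ∩ |AB|² = 4141/144]
4. A_y = -13/6  [line 31/3·x + 3·y + 419/12 = 0 ∩ |AB|² = 4141/144]
   → A = (-11/4, -13/6)

A = (-11/4, -13/6)
G = (-98/17, -52/17)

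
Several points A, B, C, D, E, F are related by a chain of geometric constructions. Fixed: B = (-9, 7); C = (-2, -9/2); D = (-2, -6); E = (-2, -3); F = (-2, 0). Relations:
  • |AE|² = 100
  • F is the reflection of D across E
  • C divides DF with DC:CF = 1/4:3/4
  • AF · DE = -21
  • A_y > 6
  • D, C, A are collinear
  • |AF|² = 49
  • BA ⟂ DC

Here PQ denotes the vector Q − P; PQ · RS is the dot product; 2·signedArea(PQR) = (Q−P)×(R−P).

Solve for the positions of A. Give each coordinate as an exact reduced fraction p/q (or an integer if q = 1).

A = (-2, 7)

1. A_x = -2  [D, C, A are collinear ∩ BA ⟂ DC]
2. A_y = 7  [D, C, A are collinear ∩ BA ⟂ DC]
   → A = (-2, 7)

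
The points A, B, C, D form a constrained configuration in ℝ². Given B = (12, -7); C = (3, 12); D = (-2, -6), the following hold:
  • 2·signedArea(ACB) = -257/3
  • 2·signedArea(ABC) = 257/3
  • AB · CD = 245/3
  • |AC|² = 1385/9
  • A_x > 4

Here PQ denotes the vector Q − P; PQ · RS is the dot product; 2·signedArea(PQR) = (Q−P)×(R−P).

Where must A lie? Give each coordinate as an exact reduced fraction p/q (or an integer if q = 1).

A = (13/3, -1/3)

1. A_x = 13/3  [2·signedArea(ACB) = -257/3 ∩ AB · CD = 245/3]
2. A_y = -1/3  [2·signedArea(ACB) = -257/3 ∩ AB · CD = 245/3]
   → A = (13/3, -1/3)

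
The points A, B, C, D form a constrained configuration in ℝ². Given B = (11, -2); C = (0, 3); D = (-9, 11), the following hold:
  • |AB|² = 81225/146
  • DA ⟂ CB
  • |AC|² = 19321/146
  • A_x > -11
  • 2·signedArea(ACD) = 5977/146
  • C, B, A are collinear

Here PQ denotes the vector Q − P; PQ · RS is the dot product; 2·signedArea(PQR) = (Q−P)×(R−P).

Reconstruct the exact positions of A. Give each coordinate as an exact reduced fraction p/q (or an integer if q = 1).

1. A_x = -1529/146  [C, B, A are collinear ∩ DA ⟂ CB]
2. A_y = 1133/146  [C, B, A are collinear ∩ DA ⟂ CB]
   → A = (-1529/146, 1133/146)

A = (-1529/146, 1133/146)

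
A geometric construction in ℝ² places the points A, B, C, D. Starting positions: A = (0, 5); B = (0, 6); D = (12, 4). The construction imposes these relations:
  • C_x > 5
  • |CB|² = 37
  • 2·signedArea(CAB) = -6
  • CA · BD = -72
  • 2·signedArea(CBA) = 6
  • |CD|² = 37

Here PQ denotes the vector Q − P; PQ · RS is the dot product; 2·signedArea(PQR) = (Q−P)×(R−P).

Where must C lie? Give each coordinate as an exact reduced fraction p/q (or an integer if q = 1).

C = (6, 5)

1. C_x = 6  [2·signedArea(CBA) = 6 ∩ CA · BD = -72]
2. C_y = 5  [2·signedArea(CBA) = 6 ∩ CA · BD = -72]
   → C = (6, 5)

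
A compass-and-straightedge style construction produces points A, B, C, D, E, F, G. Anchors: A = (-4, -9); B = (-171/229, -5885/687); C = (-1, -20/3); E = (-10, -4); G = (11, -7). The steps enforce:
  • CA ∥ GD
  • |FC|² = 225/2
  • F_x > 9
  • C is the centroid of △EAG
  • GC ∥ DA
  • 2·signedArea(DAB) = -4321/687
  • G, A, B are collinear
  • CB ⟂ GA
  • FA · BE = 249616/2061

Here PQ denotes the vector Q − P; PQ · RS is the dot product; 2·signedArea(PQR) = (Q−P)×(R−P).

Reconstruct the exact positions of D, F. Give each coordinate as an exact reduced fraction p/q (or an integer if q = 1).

D = (8, -28/3)
F = (19/2, -49/6)

1. D_x = 8  [GC ∥ DA ∩ CA ∥ GD]
2. D_y = -28/3  [GC ∥ DA ∩ CA ∥ GD]
   → D = (8, -28/3)
3. F_x = 19/2  [line 2119/229·x + -3137/687·y + -258031/2061 = 0 ∩ |FC|² = 225/2]
4. F_y = -49/6  [line 2119/229·x + -3137/687·y + -258031/2061 = 0 ∩ |FC|² = 225/2]
   → F = (19/2, -49/6)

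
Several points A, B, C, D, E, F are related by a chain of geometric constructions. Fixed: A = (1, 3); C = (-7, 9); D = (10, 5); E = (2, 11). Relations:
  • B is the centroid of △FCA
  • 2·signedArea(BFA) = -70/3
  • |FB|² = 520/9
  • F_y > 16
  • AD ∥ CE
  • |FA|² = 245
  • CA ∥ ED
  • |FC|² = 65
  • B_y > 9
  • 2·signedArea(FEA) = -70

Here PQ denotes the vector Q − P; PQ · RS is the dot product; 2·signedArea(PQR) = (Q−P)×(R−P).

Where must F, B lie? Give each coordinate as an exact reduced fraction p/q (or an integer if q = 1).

B = (-4, 29/3)
F = (-6, 17)

1. F_x = -6  [line 8·x + -1·y + 65 = 0 ∩ |FC|² = 65]
2. F_y = 17  [line 8·x + -1·y + 65 = 0 ∩ |FC|² = 65]
   → F = (-6, 17)
3. B_x = -4  [B is the centroid of △FCA]
4. B_y = 29/3  [B is the centroid of △FCA]
   → B = (-4, 29/3)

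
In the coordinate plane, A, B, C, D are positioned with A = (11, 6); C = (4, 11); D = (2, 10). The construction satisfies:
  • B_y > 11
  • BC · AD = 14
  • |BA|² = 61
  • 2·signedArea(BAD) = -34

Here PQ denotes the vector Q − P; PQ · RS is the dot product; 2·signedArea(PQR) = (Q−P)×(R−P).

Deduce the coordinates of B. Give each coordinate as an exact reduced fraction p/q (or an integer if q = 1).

1. B_x = 6  [2·signedArea(BAD) = -34 ∩ BC · AD = 14]
2. B_y = 12  [2·signedArea(BAD) = -34 ∩ BC · AD = 14]
   → B = (6, 12)

B = (6, 12)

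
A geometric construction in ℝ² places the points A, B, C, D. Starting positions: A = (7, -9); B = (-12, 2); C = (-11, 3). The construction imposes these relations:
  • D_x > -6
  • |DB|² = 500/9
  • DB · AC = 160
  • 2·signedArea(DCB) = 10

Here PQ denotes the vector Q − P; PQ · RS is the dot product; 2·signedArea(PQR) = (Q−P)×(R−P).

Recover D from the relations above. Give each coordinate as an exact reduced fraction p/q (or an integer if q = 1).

D = (-16/3, -4/3)

1. D_x = -16/3  [2·signedArea(DCB) = 10 ∩ DB · AC = 160]
2. D_y = -4/3  [2·signedArea(DCB) = 10 ∩ DB · AC = 160]
   → D = (-16/3, -4/3)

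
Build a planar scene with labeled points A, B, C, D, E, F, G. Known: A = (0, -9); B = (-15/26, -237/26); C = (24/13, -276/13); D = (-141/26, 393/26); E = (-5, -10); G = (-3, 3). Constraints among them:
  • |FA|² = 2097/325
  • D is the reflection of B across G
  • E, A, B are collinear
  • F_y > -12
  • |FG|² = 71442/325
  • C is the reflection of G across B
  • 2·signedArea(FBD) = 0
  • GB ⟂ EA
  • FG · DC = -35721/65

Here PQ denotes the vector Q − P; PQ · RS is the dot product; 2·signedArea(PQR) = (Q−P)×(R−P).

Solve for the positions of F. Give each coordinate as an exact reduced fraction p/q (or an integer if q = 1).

F = (-6/65, -150/13)

1. F_x = -6/65  [2·signedArea(FBD) = 0 ∩ FG · DC = -35721/65]
2. F_y = -150/13  [2·signedArea(FBD) = 0 ∩ FG · DC = -35721/65]
   → F = (-6/65, -150/13)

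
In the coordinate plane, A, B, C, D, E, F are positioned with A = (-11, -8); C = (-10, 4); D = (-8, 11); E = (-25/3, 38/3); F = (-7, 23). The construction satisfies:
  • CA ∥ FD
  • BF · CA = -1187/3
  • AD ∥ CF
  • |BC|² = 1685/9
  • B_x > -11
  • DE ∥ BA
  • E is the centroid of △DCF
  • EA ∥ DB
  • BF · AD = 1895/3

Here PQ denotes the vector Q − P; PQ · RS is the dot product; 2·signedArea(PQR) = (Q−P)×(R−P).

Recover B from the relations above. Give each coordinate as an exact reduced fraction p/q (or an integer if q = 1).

B = (-32/3, -29/3)

1. B_x = -32/3  [DE ∥ BA ∩ EA ∥ DB]
2. B_y = -29/3  [DE ∥ BA ∩ EA ∥ DB]
   → B = (-32/3, -29/3)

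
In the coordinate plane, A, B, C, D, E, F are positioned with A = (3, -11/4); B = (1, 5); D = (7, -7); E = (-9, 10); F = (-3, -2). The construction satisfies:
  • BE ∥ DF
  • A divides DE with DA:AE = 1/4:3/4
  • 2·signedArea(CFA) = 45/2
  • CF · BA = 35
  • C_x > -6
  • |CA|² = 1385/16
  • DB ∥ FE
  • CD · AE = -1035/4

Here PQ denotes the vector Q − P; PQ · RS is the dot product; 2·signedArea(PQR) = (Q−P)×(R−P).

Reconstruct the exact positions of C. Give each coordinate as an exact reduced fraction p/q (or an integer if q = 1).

C = (-5, 2)

1. C_x = -5  [CF · BA = 35 ∩ 2·signedArea(CFA) = 45/2]
2. C_y = 2  [CF · BA = 35 ∩ 2·signedArea(CFA) = 45/2]
   → C = (-5, 2)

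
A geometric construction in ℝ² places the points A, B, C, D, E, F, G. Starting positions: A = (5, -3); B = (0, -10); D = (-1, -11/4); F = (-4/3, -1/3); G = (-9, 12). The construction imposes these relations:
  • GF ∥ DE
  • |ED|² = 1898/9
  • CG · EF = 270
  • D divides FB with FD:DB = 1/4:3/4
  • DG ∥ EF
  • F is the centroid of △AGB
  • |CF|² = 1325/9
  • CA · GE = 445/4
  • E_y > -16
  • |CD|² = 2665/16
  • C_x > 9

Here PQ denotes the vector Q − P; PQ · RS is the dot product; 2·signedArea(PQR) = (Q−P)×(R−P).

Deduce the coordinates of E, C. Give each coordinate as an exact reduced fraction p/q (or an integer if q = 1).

C = (10, 4)
E = (20/3, -181/12)

1. E_x = 20/3  [DG ∥ EF ∩ GF ∥ DE]
2. E_y = -181/12  [DG ∥ EF ∩ GF ∥ DE]
   → E = (20/3, -181/12)
3. C_x = 10  [CA · GE = 445/4 ∩ CG · EF = 270]
4. C_y = 4  [CA · GE = 445/4 ∩ CG · EF = 270]
   → C = (10, 4)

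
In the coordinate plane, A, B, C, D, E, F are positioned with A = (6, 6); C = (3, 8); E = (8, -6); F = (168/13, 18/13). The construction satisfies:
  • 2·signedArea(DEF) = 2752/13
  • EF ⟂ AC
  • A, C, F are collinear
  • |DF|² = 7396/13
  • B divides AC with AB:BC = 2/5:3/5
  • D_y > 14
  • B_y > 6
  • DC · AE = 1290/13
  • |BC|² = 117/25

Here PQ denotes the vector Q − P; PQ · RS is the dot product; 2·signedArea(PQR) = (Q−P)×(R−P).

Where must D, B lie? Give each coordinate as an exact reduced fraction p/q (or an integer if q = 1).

B = (24/5, 34/5)
D = (-90/13, 190/13)

1. D_x = -90/13  [2·signedArea(DEF) = 2752/13 ∩ DC · AE = 1290/13]
2. D_y = 190/13  [2·signedArea(DEF) = 2752/13 ∩ DC · AE = 1290/13]
   → D = (-90/13, 190/13)
3. B_x = 24/5  [B divides AC with AB:BC = 2/5:3/5]
4. B_y = 34/5  [B divides AC with AB:BC = 2/5:3/5]
   → B = (24/5, 34/5)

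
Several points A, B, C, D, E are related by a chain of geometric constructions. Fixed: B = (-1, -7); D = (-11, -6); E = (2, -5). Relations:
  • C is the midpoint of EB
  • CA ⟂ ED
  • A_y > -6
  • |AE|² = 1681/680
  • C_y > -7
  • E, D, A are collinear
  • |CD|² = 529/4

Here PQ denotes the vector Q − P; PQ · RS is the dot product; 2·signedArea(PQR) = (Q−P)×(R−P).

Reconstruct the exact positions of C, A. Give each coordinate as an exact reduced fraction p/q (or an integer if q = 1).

A = (147/340, -1741/340)
C = (1/2, -6)

1. C_x = 1/2  [C is the midpoint of EB]
2. C_y = -6  [C is the midpoint of EB]
   → C = (1/2, -6)
3. A_x = 147/340  [E, D, A are collinear ∩ CA ⟂ ED]
4. A_y = -1741/340  [E, D, A are collinear ∩ CA ⟂ ED]
   → A = (147/340, -1741/340)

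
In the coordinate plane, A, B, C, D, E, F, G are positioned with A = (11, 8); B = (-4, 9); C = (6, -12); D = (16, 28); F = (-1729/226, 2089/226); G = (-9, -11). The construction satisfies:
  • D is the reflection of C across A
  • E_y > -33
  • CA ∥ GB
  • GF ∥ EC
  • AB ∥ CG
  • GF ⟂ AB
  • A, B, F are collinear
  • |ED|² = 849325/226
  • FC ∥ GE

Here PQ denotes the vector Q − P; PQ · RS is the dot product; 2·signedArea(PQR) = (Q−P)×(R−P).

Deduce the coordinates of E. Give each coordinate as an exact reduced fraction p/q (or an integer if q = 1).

E = (1051/226, -7287/226)

1. E_x = 1051/226  [GF ∥ EC ∩ FC ∥ GE]
2. E_y = -7287/226  [GF ∥ EC ∩ FC ∥ GE]
   → E = (1051/226, -7287/226)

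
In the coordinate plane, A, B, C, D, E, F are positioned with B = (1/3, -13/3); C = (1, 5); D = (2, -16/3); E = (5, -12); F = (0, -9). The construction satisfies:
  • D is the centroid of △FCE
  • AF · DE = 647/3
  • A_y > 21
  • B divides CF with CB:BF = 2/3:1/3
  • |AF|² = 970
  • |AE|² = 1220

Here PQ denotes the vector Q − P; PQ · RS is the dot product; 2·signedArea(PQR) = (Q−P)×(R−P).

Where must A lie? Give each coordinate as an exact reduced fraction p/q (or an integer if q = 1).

A = (-3, 22)

1. A_x = -3  [line -3·x + 20/3·y + -467/3 = 0 ∩ |AF|² = 970]
2. A_y = 22  [line -3·x + 20/3·y + -467/3 = 0 ∩ |AF|² = 970]
   → A = (-3, 22)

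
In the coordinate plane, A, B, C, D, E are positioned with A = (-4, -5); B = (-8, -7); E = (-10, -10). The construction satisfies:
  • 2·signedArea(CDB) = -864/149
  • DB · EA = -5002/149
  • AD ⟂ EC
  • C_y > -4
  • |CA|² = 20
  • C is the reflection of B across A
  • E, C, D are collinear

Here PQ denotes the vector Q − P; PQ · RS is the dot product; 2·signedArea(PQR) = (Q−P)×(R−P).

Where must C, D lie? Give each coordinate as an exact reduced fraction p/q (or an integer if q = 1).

1. C_x = 0  [C is the reflection of B across A]
2. C_y = -3  [C is the reflection of B across A]
   → C = (0, -3)
3. D_x = -540/149  [E, C, D are collinear ∩ AD ⟂ EC]
4. D_y = -825/149  [E, C, D are collinear ∩ AD ⟂ EC]
   → D = (-540/149, -825/149)

C = (0, -3)
D = (-540/149, -825/149)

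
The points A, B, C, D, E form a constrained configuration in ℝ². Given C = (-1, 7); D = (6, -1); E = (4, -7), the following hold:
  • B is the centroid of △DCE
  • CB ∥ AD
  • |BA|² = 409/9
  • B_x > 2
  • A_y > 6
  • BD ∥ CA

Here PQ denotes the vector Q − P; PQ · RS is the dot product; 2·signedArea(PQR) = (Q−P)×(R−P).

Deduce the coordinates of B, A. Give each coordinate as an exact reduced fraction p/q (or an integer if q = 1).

1. B_x = 3  [B is the centroid of △DCE]
2. B_y = -1/3  [B is the centroid of △DCE]
   → B = (3, -1/3)
3. A_x = 2  [CB ∥ AD ∩ BD ∥ CA]
4. A_y = 19/3  [CB ∥ AD ∩ BD ∥ CA]
   → A = (2, 19/3)

A = (2, 19/3)
B = (3, -1/3)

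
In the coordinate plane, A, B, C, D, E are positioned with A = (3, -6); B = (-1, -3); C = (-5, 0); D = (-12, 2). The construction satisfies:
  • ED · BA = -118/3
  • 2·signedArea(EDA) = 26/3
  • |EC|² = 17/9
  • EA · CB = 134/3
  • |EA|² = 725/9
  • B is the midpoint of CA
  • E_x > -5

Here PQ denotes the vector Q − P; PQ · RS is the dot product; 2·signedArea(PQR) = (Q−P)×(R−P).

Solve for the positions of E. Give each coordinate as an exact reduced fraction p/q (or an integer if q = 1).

E = (-14/3, -4/3)

1. E_x = -14/3  [EA · CB = 134/3 ∩ 2·signedArea(EDA) = 26/3]
2. E_y = -4/3  [EA · CB = 134/3 ∩ 2·signedArea(EDA) = 26/3]
   → E = (-14/3, -4/3)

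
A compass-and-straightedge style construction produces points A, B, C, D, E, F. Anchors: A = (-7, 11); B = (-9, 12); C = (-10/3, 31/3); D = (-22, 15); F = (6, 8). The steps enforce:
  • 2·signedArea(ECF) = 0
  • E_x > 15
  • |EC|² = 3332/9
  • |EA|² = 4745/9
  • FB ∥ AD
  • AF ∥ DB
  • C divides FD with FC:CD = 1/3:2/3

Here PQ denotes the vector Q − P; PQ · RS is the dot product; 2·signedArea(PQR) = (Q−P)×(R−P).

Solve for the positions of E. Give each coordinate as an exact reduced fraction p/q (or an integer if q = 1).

E = (46/3, 17/3)

1. E_x = 46/3  [line 7/3·x + 28/3·y + -266/3 = 0 ∩ |EC|² = 3332/9]
2. E_y = 17/3  [line 7/3·x + 28/3·y + -266/3 = 0 ∩ |EC|² = 3332/9]
   → E = (46/3, 17/3)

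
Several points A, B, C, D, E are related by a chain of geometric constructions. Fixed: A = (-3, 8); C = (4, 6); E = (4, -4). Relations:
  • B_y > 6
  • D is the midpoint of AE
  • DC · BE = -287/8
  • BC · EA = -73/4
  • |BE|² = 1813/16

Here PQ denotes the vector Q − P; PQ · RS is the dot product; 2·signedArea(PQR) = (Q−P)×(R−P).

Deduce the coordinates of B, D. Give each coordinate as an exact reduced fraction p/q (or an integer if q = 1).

B = (9/4, 13/2)
D = (1/2, 2)

1. B_x = 9/4  [line 7·x + -12·y + 249/4 = 0 ∩ |BE|² = 1813/16]
2. B_y = 13/2  [line 7·x + -12·y + 249/4 = 0 ∩ |BE|² = 1813/16]
   → B = (9/4, 13/2)
3. D_x = 1/2  [D is the midpoint of AE]
4. D_y = 2  [D is the midpoint of AE]
   → D = (1/2, 2)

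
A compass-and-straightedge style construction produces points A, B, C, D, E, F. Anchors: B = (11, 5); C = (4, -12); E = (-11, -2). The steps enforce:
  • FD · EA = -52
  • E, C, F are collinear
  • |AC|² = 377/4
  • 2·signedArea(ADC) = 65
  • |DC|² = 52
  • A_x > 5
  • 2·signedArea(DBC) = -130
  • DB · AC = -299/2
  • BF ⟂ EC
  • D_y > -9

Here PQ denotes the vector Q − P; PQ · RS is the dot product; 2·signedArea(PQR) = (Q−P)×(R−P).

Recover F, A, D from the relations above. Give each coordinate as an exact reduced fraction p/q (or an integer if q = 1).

1. F_x = 1  [E, C, F are collinear ∩ BF ⟂ EC]
2. F_y = -10  [E, C, F are collinear ∩ BF ⟂ EC]
   → F = (1, -10)
3. D_x = -2  [line 17·x + -7·y + -22 = 0 ∩ |DC|² = 52]
4. D_y = -8  [line 17·x + -7·y + -22 = 0 ∩ |DC|² = 52]
   → D = (-2, -8)
5. A_x = 6  [2·signedArea(ADC) = 65 ∩ DB · AC = -299/2]
6. A_y = -5/2  [2·signedArea(ADC) = 65 ∩ DB · AC = -299/2]
   → A = (6, -5/2)

A = (6, -5/2)
D = (-2, -8)
F = (1, -10)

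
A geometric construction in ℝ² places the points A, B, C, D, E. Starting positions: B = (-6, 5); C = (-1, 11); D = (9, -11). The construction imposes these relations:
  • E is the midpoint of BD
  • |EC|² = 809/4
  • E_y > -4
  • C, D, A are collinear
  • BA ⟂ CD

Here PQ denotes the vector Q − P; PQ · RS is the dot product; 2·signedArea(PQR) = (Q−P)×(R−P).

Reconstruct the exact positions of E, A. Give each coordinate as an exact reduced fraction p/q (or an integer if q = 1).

A = (59/146, 1155/146)
E = (3/2, -3)

1. E_x = 3/2  [E is the midpoint of BD]
2. E_y = -3  [E is the midpoint of BD]
   → E = (3/2, -3)
3. A_x = 59/146  [C, D, A are collinear ∩ BA ⟂ CD]
4. A_y = 1155/146  [C, D, A are collinear ∩ BA ⟂ CD]
   → A = (59/146, 1155/146)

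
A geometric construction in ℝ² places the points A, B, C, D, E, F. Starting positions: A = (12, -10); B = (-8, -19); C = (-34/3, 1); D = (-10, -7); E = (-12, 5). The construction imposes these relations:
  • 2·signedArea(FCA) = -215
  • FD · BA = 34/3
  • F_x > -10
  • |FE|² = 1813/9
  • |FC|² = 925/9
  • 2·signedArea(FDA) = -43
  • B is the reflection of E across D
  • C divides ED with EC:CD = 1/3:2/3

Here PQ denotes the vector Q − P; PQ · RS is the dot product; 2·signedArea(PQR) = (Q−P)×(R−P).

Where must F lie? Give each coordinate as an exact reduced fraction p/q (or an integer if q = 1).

1. F_x = -29/3  [2·signedArea(FDA) = -43 ∩ FD · BA = 34/3]
2. F_y = -9  [2·signedArea(FDA) = -43 ∩ FD · BA = 34/3]
   → F = (-29/3, -9)

F = (-29/3, -9)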